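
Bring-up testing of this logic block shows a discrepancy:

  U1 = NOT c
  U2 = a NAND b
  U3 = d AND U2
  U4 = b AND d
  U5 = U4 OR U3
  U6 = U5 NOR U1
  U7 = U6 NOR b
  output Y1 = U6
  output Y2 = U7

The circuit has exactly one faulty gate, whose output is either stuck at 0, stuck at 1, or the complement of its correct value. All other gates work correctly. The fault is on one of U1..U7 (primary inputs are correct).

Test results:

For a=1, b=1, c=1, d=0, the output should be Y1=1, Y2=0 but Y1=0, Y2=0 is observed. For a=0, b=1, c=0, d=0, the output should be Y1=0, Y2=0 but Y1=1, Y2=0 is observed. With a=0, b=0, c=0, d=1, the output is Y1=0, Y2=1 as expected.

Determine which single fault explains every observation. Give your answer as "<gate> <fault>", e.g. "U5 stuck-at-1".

Fault-free values for test 1 (a=1, b=1, c=1, d=0): U1=0, U2=0, U3=0, U4=0, U5=0, U6=1, U7=0, giving Y1=1, Y2=0. Observed Y1=0, Y2=0.
Test 1: faults giving observed Y1=0, Y2=0 are {U1 stuck-at-1, U1 inverted output, U3 stuck-at-1, U3 inverted output, U4 stuck-at-1, U4 inverted output, U5 stuck-at-1, U5 inverted output, U6 stuck-at-0, U6 inverted output}.
Test 2 (a=0, b=1, c=0, d=0): fault-free U1=1, U2=1, U3=0, U4=0, U5=0, U6=0, U7=0 → Y1=0, Y2=0; observed Y1=1, Y2=0. Eliminates U1 stuck-at-1, U3 stuck-at-1, U3 inverted output, U4 stuck-at-1, U4 inverted output, U5 stuck-at-1, U5 inverted output, U6 stuck-at-0.
Test 3 (a=0, b=0, c=0, d=1): fault-free U1=1, U2=1, U3=1, U4=0, U5=1, U6=0, U7=1 → Y1=0, Y2=1; observed Y1=0, Y2=1. Eliminates U6 inverted output.
Only U1 inverted output is consistent with every test.

U1 inverted output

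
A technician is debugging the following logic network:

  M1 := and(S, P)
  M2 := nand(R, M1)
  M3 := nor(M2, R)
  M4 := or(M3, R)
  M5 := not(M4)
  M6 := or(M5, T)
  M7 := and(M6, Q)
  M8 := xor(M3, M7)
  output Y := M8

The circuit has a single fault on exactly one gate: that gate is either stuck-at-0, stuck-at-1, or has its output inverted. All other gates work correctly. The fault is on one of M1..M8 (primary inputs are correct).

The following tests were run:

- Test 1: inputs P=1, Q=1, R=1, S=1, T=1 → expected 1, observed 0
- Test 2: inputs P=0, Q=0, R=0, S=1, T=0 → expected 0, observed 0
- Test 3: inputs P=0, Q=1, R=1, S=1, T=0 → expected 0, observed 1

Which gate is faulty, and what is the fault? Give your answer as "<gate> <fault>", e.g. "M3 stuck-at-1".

M6 inverted output

Fault-free values for test 1 (P=1, Q=1, R=1, S=1, T=1): M1=1, M2=0, M3=0, M4=1, M5=0, M6=1, M7=1, M8=1, giving Y=1. Observed 0.
Test 1: faults giving observed 0 are {M3 stuck-at-1, M3 inverted output, M6 stuck-at-0, M6 inverted output, M7 stuck-at-0, M7 inverted output, M8 stuck-at-0, M8 inverted output}.
Test 2 (P=0, Q=0, R=0, S=1, T=0): fault-free M1=0, M2=1, M3=0, M4=0, M5=1, M6=1, M7=0, M8=0 → 0; observed 0. Eliminates M3 stuck-at-1, M3 inverted output, M7 inverted output, M8 inverted output.
Test 3 (P=0, Q=1, R=1, S=1, T=0): fault-free M1=0, M2=1, M3=0, M4=1, M5=0, M6=0, M7=0, M8=0 → 0; observed 1. Eliminates M6 stuck-at-0, M7 stuck-at-0, M8 stuck-at-0.
Only M6 inverted output is consistent with every test.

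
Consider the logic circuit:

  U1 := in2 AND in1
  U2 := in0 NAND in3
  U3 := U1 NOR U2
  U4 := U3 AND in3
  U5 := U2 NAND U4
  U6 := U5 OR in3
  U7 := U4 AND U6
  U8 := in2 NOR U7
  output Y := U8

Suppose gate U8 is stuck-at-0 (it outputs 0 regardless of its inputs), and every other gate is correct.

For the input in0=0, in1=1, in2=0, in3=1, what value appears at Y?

0

Propagate with U8 forced: U1=0, U2=1, U3=0, U4=0, U5=1, U6=1, U7=0, U8=0 [stuck-at-0].
So Y = 0. (Without the fault it would be 1.)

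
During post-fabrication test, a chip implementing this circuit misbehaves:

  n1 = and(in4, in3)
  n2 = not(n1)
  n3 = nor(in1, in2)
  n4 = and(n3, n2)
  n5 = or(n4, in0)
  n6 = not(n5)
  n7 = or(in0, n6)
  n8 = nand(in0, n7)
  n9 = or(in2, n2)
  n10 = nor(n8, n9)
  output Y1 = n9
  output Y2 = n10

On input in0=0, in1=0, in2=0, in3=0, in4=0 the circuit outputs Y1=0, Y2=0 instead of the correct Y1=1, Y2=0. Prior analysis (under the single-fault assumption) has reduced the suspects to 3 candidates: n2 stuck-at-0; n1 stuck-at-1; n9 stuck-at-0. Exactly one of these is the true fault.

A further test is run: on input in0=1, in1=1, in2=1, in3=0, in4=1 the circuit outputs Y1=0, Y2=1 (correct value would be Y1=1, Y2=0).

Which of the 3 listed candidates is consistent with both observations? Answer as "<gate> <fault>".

Evaluate each candidate on input in0=1, in1=1, in2=1, in3=0, in4=1:
  n2 stuck-at-0: n1=0, n2=0 [stuck-at-0], n3=0, n4=0, n5=1, n6=0, n7=1, n8=0, n9=1, n10=0 → Y1=1, Y2=0 — eliminated
  n1 stuck-at-1: n1=1 [stuck-at-1], n2=0, n3=0, n4=0, n5=1, n6=0, n7=1, n8=0, n9=1, n10=0 → Y1=1, Y2=0 — eliminated
  n9 stuck-at-0: n1=0, n2=1, n3=0, n4=0, n5=1, n6=0, n7=1, n8=0, n9=0 [stuck-at-0], n10=1 → Y1=0, Y2=1 — matches
Only n9 stuck-at-0 reproduces the observed Y1=0, Y2=1.

n9 stuck-at-0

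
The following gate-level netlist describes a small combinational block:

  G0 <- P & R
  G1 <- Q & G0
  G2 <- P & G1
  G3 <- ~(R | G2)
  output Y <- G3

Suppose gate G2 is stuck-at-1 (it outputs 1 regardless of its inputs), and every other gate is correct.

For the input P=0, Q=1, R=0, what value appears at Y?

0

Propagate with G2 forced: G0=0, G1=0, G2=1 [stuck-at-1], G3=0.
So Y = 0. (Without the fault it would be 1.)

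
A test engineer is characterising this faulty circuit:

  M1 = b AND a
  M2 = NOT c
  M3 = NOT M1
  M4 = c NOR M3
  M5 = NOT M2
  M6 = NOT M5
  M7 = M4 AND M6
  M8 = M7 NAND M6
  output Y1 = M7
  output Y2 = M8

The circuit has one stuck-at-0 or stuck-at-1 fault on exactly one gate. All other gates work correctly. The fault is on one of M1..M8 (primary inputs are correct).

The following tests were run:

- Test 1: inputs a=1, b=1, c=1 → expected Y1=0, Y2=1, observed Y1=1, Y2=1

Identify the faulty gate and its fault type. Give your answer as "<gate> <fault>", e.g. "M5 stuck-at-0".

Fault-free values for test 1 (a=1, b=1, c=1): M1=1, M2=0, M3=0, M4=0, M5=1, M6=0, M7=0, M8=1, giving Y1=0, Y2=1. Observed Y1=1, Y2=1.
Test 1: faults giving observed Y1=1, Y2=1 are {M7 stuck-at-1}.
Only M7 stuck-at-1 is consistent with every test.

M7 stuck-at-1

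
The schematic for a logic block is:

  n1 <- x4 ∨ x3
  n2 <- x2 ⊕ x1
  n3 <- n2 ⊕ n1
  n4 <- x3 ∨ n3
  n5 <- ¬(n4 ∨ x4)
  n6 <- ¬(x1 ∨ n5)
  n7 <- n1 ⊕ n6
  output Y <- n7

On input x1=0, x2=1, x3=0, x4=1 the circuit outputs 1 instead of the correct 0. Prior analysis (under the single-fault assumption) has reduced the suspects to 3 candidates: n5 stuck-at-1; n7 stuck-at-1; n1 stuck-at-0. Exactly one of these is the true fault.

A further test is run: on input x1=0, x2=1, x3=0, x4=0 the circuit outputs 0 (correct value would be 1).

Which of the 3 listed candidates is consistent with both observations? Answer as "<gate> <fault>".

Evaluate each candidate on input x1=0, x2=1, x3=0, x4=0:
  n5 stuck-at-1: n1=0, n2=1, n3=1, n4=1, n5=1 [stuck-at-1], n6=0, n7=0 → 0 — matches
  n7 stuck-at-1: n1=0, n2=1, n3=1, n4=1, n5=0, n6=1, n7=1 [stuck-at-1] → 1 — eliminated
  n1 stuck-at-0: n1=0 [stuck-at-0], n2=1, n3=1, n4=1, n5=0, n6=1, n7=1 → 1 — eliminated
Only n5 stuck-at-1 reproduces the observed 0.

n5 stuck-at-1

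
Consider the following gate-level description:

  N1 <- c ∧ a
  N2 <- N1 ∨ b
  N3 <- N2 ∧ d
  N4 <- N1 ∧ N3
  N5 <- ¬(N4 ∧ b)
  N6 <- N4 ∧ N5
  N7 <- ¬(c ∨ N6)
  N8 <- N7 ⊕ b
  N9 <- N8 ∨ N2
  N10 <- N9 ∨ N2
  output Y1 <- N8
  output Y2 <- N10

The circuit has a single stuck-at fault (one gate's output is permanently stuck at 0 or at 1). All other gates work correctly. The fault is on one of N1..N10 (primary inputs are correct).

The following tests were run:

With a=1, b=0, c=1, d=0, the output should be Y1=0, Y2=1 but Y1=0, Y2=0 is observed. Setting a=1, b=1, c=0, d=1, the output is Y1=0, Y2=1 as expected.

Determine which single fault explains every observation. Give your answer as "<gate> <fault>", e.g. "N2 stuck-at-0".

Fault-free values for test 1 (a=1, b=0, c=1, d=0): N1=1, N2=1, N3=0, N4=0, N5=1, N6=0, N7=0, N8=0, N9=1, N10=1, giving Y1=0, Y2=1. Observed Y1=0, Y2=0.
Test 1: faults giving observed Y1=0, Y2=0 are {N1 stuck-at-0, N2 stuck-at-0, N10 stuck-at-0}.
Test 2 (a=1, b=1, c=0, d=1): fault-free N1=0, N2=1, N3=1, N4=0, N5=1, N6=0, N7=1, N8=0, N9=1, N10=1 → Y1=0, Y2=1; observed Y1=0, Y2=1. Eliminates N2 stuck-at-0, N10 stuck-at-0.
Only N1 stuck-at-0 is consistent with every test.

N1 stuck-at-0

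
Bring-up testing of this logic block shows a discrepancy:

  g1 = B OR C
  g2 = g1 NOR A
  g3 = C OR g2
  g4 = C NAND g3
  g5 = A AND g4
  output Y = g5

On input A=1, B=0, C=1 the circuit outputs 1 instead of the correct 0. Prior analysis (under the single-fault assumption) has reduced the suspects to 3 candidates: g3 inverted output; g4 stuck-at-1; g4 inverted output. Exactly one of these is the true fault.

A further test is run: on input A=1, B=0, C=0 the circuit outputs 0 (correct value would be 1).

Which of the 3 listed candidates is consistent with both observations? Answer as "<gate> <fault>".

Evaluate each candidate on input A=1, B=0, C=0:
  g3 inverted output: g1=0, g2=0, g3=1 [inverted output], g4=1, g5=1 → 1 — eliminated
  g4 stuck-at-1: g1=0, g2=0, g3=0, g4=1 [stuck-at-1], g5=1 → 1 — eliminated
  g4 inverted output: g1=0, g2=0, g3=0, g4=0 [inverted output], g5=0 → 0 — matches
Only g4 inverted output reproduces the observed 0.

g4 inverted output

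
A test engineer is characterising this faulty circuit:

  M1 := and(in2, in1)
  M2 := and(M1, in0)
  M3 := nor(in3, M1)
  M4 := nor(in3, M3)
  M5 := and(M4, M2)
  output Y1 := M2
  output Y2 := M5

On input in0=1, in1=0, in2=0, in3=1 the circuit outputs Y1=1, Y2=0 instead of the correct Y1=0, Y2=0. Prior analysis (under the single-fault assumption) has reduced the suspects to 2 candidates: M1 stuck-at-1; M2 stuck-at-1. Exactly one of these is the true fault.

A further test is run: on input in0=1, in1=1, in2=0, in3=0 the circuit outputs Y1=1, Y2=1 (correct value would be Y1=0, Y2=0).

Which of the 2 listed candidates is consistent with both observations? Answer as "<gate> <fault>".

M1 stuck-at-1

Evaluate each candidate on input in0=1, in1=1, in2=0, in3=0:
  M1 stuck-at-1: M1=1 [stuck-at-1], M2=1, M3=0, M4=1, M5=1 → Y1=1, Y2=1 — matches
  M2 stuck-at-1: M1=0, M2=1 [stuck-at-1], M3=1, M4=0, M5=0 → Y1=1, Y2=0 — eliminated
Only M1 stuck-at-1 reproduces the observed Y1=1, Y2=1.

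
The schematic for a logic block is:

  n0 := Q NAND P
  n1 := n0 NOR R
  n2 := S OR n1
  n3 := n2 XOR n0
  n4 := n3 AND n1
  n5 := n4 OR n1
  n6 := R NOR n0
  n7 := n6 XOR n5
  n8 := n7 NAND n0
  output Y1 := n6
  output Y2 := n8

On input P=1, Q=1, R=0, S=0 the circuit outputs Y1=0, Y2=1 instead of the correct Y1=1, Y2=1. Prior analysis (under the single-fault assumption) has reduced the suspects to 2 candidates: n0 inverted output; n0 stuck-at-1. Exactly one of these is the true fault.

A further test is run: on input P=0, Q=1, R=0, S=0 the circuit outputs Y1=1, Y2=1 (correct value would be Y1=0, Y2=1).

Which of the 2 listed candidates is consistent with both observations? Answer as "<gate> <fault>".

Evaluate each candidate on input P=0, Q=1, R=0, S=0:
  n0 inverted output: n0=0 [inverted output], n1=1, n2=1, n3=1, n4=1, n5=1, n6=1, n7=0, n8=1 → Y1=1, Y2=1 — matches
  n0 stuck-at-1: n0=1 [stuck-at-1], n1=0, n2=0, n3=1, n4=0, n5=0, n6=0, n7=0, n8=1 → Y1=0, Y2=1 — eliminated
Only n0 inverted output reproduces the observed Y1=1, Y2=1.

n0 inverted output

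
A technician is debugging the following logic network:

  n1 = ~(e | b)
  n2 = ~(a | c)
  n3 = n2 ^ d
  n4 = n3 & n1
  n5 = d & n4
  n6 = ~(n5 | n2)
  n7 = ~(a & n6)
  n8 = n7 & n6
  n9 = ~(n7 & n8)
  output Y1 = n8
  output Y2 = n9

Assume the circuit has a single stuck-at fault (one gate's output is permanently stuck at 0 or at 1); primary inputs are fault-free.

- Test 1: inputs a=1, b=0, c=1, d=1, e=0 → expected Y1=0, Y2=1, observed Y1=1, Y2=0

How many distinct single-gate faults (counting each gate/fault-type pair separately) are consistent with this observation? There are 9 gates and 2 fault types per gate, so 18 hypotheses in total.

Fault-free: n1=1, n2=0, n3=1, n4=1, n5=1, n6=0, n7=1, n8=0, n9=1 → Y1=0, Y2=1. Observed Y1=1, Y2=0.
  n1: none of the 2 fault types match ✗
  n2: none of the 2 fault types match ✗
  n3: none of the 2 fault types match ✗
  n4: none of the 2 fault types match ✗
  n5: none of the 2 fault types match ✗
  n6: none of the 2 fault types match ✗
  n7: none of the 2 fault types match ✗
  n8: stuck-at-1 ✓; others ✗
  n9: none of the 2 fault types match ✗
Consistent faults: {n8 stuck-at-1} — 1 in all.

1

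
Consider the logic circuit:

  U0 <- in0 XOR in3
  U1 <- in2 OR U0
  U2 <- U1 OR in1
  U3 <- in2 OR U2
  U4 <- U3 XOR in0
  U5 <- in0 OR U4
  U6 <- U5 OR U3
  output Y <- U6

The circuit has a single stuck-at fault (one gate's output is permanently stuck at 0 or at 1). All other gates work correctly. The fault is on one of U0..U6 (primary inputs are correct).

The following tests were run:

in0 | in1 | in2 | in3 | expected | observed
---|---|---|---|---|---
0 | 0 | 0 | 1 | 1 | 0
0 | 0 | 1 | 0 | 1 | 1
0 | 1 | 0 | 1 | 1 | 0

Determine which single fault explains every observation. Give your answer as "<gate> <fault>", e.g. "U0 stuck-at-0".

U2 stuck-at-0

Fault-free values for test 1 (in0=0, in1=0, in2=0, in3=1): U0=1, U1=1, U2=1, U3=1, U4=1, U5=1, U6=1, giving Y=1. Observed 0.
Test 1: faults giving observed 0 are {U0 stuck-at-0, U1 stuck-at-0, U2 stuck-at-0, U3 stuck-at-0, U6 stuck-at-0}.
Test 2 (in0=0, in1=0, in2=1, in3=0): fault-free U0=0, U1=1, U2=1, U3=1, U4=1, U5=1, U6=1 → 1; observed 1. Eliminates U3 stuck-at-0, U6 stuck-at-0.
Test 3 (in0=0, in1=1, in2=0, in3=1): fault-free U0=1, U1=1, U2=1, U3=1, U4=1, U5=1, U6=1 → 1; observed 0. Eliminates U0 stuck-at-0, U1 stuck-at-0.
Only U2 stuck-at-0 is consistent with every test.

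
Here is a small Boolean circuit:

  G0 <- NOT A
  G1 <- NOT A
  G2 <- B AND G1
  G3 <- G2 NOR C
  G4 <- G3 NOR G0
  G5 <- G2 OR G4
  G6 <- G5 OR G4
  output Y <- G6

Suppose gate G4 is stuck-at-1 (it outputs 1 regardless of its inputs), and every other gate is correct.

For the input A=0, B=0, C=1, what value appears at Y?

1

Propagate with G4 forced: G0=1, G1=1, G2=0, G3=0, G4=1 [stuck-at-1], G5=1, G6=1.
So Y = 1. (Without the fault it would be 0.)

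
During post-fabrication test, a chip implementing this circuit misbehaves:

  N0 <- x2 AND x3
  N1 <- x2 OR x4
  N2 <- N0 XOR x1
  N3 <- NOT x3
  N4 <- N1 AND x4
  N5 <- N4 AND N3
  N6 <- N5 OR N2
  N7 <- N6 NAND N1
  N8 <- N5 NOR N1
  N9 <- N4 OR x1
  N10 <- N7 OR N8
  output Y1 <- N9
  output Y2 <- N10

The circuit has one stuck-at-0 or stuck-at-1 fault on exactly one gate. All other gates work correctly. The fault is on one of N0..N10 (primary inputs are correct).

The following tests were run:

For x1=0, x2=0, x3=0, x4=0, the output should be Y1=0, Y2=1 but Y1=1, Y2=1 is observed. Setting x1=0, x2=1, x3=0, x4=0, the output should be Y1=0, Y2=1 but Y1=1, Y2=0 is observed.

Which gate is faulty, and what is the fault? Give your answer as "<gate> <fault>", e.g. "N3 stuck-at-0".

Fault-free values for test 1 (x1=0, x2=0, x3=0, x4=0): N0=0, N1=0, N2=0, N3=1, N4=0, N5=0, N6=0, N7=1, N8=1, N9=0, N10=1, giving Y1=0, Y2=1. Observed Y1=1, Y2=1.
Test 1: faults giving observed Y1=1, Y2=1 are {N4 stuck-at-1, N9 stuck-at-1}.
Test 2 (x1=0, x2=1, x3=0, x4=0): fault-free N0=0, N1=1, N2=0, N3=1, N4=0, N5=0, N6=0, N7=1, N8=0, N9=0, N10=1 → Y1=0, Y2=1; observed Y1=1, Y2=0. Eliminates N9 stuck-at-1.
Only N4 stuck-at-1 is consistent with every test.

N4 stuck-at-1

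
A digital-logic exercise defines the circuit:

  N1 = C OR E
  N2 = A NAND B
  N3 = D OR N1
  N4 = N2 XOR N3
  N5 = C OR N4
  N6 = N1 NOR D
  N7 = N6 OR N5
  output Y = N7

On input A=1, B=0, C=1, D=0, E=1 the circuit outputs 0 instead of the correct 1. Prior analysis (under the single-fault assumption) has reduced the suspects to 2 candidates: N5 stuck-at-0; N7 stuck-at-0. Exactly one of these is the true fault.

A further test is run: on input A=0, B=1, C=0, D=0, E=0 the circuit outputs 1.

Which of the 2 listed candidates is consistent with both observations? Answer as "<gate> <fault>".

N5 stuck-at-0

Evaluate each candidate on input A=0, B=1, C=0, D=0, E=0:
  N5 stuck-at-0: N1=0, N2=1, N3=0, N4=1, N5=0 [stuck-at-0], N6=1, N7=1 → 1 — matches
  N7 stuck-at-0: N1=0, N2=1, N3=0, N4=1, N5=1, N6=1, N7=0 [stuck-at-0] → 0 — eliminated
Only N5 stuck-at-0 reproduces the observed 1.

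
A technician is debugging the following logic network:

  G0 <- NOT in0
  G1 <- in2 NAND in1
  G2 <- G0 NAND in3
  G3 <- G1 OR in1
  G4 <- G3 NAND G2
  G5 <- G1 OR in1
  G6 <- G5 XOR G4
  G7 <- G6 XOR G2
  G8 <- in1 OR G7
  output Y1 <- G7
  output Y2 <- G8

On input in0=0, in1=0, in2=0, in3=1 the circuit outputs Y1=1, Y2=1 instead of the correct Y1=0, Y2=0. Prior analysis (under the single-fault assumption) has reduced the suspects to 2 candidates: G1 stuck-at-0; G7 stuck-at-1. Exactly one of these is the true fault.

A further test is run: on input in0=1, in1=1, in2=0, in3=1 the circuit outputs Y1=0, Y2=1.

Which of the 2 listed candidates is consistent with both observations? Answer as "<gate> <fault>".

G1 stuck-at-0

Evaluate each candidate on input in0=1, in1=1, in2=0, in3=1:
  G1 stuck-at-0: G0=0, G1=0 [stuck-at-0], G2=1, G3=1, G4=0, G5=1, G6=1, G7=0, G8=1 → Y1=0, Y2=1 — matches
  G7 stuck-at-1: G0=0, G1=1, G2=1, G3=1, G4=0, G5=1, G6=1, G7=1 [stuck-at-1], G8=1 → Y1=1, Y2=1 — eliminated
Only G1 stuck-at-0 reproduces the observed Y1=0, Y2=1.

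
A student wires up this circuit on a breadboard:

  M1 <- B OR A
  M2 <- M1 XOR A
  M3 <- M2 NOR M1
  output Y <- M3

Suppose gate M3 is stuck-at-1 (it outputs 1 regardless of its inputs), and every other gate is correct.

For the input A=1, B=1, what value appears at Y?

1

Propagate with M3 forced: M1=1, M2=0, M3=1 [stuck-at-1].
So Y = 1. (Without the fault it would be 0.)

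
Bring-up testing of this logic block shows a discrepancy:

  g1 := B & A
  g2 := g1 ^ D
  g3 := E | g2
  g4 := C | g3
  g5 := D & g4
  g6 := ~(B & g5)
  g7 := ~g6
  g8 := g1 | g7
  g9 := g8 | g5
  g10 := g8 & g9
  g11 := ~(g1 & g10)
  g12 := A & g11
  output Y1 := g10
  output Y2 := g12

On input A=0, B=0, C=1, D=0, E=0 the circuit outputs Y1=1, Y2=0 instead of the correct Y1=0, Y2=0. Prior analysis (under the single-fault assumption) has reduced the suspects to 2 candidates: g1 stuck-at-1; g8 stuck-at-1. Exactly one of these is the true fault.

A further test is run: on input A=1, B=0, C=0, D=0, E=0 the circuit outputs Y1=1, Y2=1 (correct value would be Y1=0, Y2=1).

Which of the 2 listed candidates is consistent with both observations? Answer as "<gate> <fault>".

Evaluate each candidate on input A=1, B=0, C=0, D=0, E=0:
  g1 stuck-at-1: g1=1 [stuck-at-1], g2=1, g3=1, g4=1, g5=0, g6=1, g7=0, g8=1, g9=1, g10=1, g11=0, g12=0 → Y1=1, Y2=0 — eliminated
  g8 stuck-at-1: g1=0, g2=0, g3=0, g4=0, g5=0, g6=1, g7=0, g8=1 [stuck-at-1], g9=1, g10=1, g11=1, g12=1 → Y1=1, Y2=1 — matches
Only g8 stuck-at-1 reproduces the observed Y1=1, Y2=1.

g8 stuck-at-1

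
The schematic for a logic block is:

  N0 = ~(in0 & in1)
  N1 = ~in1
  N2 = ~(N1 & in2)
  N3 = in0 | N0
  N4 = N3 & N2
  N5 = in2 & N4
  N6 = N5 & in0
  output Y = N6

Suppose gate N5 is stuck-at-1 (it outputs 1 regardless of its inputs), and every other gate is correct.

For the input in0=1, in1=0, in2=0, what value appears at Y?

1

Propagate with N5 forced: N0=1, N1=1, N2=1, N3=1, N4=1, N5=1 [stuck-at-1], N6=1.
So Y = 1. (Without the fault it would be 0.)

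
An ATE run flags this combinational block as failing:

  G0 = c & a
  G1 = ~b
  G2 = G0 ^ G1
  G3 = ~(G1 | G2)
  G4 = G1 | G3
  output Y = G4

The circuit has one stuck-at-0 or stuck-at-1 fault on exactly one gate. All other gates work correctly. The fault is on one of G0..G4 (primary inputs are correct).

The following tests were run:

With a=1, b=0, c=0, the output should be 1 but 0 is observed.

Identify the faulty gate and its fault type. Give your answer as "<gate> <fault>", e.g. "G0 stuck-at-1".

Fault-free values for test 1 (a=1, b=0, c=0): G0=0, G1=1, G2=1, G3=0, G4=1, giving Y=1. Observed 0.
Test 1: faults giving observed 0 are {G4 stuck-at-0}.
Only G4 stuck-at-0 is consistent with every test.

G4 stuck-at-0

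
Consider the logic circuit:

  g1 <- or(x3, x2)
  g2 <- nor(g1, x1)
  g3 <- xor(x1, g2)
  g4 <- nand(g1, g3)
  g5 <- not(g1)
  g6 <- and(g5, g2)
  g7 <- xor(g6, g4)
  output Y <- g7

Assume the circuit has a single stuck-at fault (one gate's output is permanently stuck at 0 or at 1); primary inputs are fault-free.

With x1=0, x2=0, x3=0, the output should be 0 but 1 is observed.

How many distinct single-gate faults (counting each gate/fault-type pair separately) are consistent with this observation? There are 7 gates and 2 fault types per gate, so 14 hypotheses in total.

Fault-free: g1=0, g2=1, g3=1, g4=1, g5=1, g6=1, g7=0 → 0. Observed 1.
  g1 stuck-at-0: output 0 ✗
  g1 stuck-at-1: output 1 ✓
  g2 stuck-at-0: output 1 ✓
  g2 stuck-at-1: output 0 ✗
  g3 stuck-at-0: output 0 ✗
  g3 stuck-at-1: output 0 ✗
  g4 stuck-at-0: output 1 ✓
  g4 stuck-at-1: output 0 ✗
  g5 stuck-at-0: output 1 ✓
  g5 stuck-at-1: output 0 ✗
  g6 stuck-at-0: output 1 ✓
  g6 stuck-at-1: output 0 ✗
  g7 stuck-at-0: output 0 ✗
  g7 stuck-at-1: output 1 ✓
Consistent faults: {g1 stuck-at-1, g2 stuck-at-0, g4 stuck-at-0, g5 stuck-at-0, g6 stuck-at-0, g7 stuck-at-1} — 6 in all.

6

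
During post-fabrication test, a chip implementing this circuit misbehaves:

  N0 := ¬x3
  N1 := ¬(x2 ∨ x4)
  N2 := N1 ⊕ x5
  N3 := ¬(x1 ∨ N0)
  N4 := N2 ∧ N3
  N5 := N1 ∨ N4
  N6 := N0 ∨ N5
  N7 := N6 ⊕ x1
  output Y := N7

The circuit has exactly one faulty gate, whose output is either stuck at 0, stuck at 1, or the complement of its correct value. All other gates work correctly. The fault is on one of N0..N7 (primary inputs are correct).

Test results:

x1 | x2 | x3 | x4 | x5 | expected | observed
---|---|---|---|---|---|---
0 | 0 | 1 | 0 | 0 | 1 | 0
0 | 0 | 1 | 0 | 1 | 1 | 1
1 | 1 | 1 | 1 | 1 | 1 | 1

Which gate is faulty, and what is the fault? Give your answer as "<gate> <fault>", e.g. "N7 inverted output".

N1 stuck-at-0

Fault-free values for test 1 (x1=0, x2=0, x3=1, x4=0, x5=0): N0=0, N1=1, N2=1, N3=1, N4=1, N5=1, N6=1, N7=1, giving Y=1. Observed 0.
Test 1: faults giving observed 0 are {N1 stuck-at-0, N1 inverted output, N5 stuck-at-0, N5 inverted output, N6 stuck-at-0, N6 inverted output, N7 stuck-at-0, N7 inverted output}.
Test 2 (x1=0, x2=0, x3=1, x4=0, x5=1): fault-free N0=0, N1=1, N2=0, N3=1, N4=0, N5=1, N6=1, N7=1 → 1; observed 1. Eliminates N5 stuck-at-0, N5 inverted output, N6 stuck-at-0, N6 inverted output, N7 stuck-at-0, N7 inverted output.
Test 3 (x1=1, x2=1, x3=1, x4=1, x5=1): fault-free N0=0, N1=0, N2=1, N3=0, N4=0, N5=0, N6=0, N7=1 → 1; observed 1. Eliminates N1 inverted output.
Only N1 stuck-at-0 is consistent with every test.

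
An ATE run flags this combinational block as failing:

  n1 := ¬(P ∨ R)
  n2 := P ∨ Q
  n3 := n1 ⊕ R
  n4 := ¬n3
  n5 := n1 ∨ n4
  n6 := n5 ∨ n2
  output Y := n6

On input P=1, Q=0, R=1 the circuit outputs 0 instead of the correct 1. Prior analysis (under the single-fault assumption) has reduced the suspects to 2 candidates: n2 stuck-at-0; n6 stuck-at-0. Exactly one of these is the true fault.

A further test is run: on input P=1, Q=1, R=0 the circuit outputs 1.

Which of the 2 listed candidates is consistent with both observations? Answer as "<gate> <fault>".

n2 stuck-at-0

Evaluate each candidate on input P=1, Q=1, R=0:
  n2 stuck-at-0: n1=0, n2=0 [stuck-at-0], n3=0, n4=1, n5=1, n6=1 → 1 — matches
  n6 stuck-at-0: n1=0, n2=1, n3=0, n4=1, n5=1, n6=0 [stuck-at-0] → 0 — eliminated
Only n2 stuck-at-0 reproduces the observed 1.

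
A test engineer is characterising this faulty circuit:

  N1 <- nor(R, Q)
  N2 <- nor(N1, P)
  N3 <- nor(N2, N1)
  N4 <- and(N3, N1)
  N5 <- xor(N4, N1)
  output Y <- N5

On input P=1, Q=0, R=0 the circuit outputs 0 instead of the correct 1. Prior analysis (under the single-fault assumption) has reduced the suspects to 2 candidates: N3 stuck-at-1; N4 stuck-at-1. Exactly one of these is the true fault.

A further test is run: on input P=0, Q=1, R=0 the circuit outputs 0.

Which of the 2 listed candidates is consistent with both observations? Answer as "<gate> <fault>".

N3 stuck-at-1

Evaluate each candidate on input P=0, Q=1, R=0:
  N3 stuck-at-1: N1=0, N2=1, N3=1 [stuck-at-1], N4=0, N5=0 → 0 — matches
  N4 stuck-at-1: N1=0, N2=1, N3=0, N4=1 [stuck-at-1], N5=1 → 1 — eliminated
Only N3 stuck-at-1 reproduces the observed 0.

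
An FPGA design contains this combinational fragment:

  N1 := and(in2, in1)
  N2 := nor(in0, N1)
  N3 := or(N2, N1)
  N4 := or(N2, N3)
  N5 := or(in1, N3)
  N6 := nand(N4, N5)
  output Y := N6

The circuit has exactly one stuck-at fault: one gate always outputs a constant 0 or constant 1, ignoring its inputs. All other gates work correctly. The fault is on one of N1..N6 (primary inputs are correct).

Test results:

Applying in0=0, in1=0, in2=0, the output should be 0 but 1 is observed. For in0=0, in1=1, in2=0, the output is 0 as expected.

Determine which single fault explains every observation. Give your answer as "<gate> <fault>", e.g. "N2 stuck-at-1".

N3 stuck-at-0

Fault-free values for test 1 (in0=0, in1=0, in2=0): N1=0, N2=1, N3=1, N4=1, N5=1, N6=0, giving Y=0. Observed 1.
Test 1: faults giving observed 1 are {N2 stuck-at-0, N3 stuck-at-0, N4 stuck-at-0, N5 stuck-at-0, N6 stuck-at-1}.
Test 2 (in0=0, in1=1, in2=0): fault-free N1=0, N2=1, N3=1, N4=1, N5=1, N6=0 → 0; observed 0. Eliminates N2 stuck-at-0, N4 stuck-at-0, N5 stuck-at-0, N6 stuck-at-1.
Only N3 stuck-at-0 is consistent with every test.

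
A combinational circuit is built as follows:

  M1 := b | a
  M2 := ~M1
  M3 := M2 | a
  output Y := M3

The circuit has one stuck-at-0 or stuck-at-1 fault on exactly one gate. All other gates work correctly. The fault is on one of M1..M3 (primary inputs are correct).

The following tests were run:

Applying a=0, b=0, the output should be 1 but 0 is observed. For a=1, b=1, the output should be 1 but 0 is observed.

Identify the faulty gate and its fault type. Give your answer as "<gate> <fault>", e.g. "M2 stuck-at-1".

M3 stuck-at-0

Fault-free values for test 1 (a=0, b=0): M1=0, M2=1, M3=1, giving Y=1. Observed 0.
Test 1: faults giving observed 0 are {M1 stuck-at-1, M2 stuck-at-0, M3 stuck-at-0}.
Test 2 (a=1, b=1): fault-free M1=1, M2=0, M3=1 → 1; observed 0. Eliminates M1 stuck-at-1, M2 stuck-at-0.
Only M3 stuck-at-0 is consistent with every test.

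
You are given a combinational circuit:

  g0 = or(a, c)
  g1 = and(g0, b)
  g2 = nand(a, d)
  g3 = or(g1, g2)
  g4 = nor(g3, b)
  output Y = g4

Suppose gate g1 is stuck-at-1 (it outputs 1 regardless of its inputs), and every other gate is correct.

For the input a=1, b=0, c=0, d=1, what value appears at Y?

0

Propagate with g1 forced: g0=1, g1=1 [stuck-at-1], g2=0, g3=1, g4=0.
So Y = 0. (Without the fault it would be 1.)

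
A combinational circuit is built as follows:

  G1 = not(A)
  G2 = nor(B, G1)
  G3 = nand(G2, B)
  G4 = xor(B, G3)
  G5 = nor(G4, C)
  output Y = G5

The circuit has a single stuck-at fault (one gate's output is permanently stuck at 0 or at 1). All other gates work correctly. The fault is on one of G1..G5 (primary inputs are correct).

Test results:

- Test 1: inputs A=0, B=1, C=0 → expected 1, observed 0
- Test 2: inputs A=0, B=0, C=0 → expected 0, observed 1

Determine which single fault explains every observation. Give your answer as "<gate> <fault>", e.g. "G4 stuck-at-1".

Fault-free values for test 1 (A=0, B=1, C=0): G1=1, G2=0, G3=1, G4=0, G5=1, giving Y=1. Observed 0.
Test 1: faults giving observed 0 are {G2 stuck-at-1, G3 stuck-at-0, G4 stuck-at-1, G5 stuck-at-0}.
Test 2 (A=0, B=0, C=0): fault-free G1=1, G2=0, G3=1, G4=1, G5=0 → 0; observed 1. Eliminates G2 stuck-at-1, G4 stuck-at-1, G5 stuck-at-0.
Only G3 stuck-at-0 is consistent with every test.

G3 stuck-at-0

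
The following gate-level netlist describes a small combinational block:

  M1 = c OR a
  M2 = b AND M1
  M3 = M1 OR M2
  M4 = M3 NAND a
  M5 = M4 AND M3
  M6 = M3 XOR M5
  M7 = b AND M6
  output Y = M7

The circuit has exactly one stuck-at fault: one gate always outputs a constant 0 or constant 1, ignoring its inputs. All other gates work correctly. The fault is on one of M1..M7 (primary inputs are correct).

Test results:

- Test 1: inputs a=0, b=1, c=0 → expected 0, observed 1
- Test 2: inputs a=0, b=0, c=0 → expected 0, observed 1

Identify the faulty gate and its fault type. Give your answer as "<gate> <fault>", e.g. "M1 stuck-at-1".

M7 stuck-at-1

Fault-free values for test 1 (a=0, b=1, c=0): M1=0, M2=0, M3=0, M4=1, M5=0, M6=0, M7=0, giving Y=0. Observed 1.
Test 1: faults giving observed 1 are {M5 stuck-at-1, M6 stuck-at-1, M7 stuck-at-1}.
Test 2 (a=0, b=0, c=0): fault-free M1=0, M2=0, M3=0, M4=1, M5=0, M6=0, M7=0 → 0; observed 1. Eliminates M5 stuck-at-1, M6 stuck-at-1.
Only M7 stuck-at-1 is consistent with every test.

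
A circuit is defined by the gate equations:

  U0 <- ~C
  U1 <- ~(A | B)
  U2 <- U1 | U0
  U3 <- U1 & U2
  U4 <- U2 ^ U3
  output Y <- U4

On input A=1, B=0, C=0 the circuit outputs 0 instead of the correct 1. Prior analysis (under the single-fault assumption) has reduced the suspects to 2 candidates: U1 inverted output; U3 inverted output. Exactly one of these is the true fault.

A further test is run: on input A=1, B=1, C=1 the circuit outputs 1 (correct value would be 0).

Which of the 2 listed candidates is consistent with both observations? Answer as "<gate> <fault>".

Evaluate each candidate on input A=1, B=1, C=1:
  U1 inverted output: U0=0, U1=1 [inverted output], U2=1, U3=1, U4=0 → 0 — eliminated
  U3 inverted output: U0=0, U1=0, U2=0, U3=1 [inverted output], U4=1 → 1 — matches
Only U3 inverted output reproduces the observed 1.

U3 inverted output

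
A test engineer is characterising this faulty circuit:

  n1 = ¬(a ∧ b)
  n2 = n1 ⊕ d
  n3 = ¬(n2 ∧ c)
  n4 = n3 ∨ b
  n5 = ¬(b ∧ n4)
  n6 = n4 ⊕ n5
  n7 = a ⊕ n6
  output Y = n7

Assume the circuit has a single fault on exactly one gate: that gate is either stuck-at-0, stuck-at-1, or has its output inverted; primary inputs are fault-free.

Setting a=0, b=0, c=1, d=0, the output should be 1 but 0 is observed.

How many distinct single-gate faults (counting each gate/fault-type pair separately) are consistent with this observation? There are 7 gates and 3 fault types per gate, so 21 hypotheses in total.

Fault-free: n1=1, n2=1, n3=0, n4=0, n5=1, n6=1, n7=1 → 1. Observed 0.
  n1: stuck-at-0, inverted output ✓; others ✗
  n2: stuck-at-0, inverted output ✓; others ✗
  n3: stuck-at-1, inverted output ✓; others ✗
  n4: stuck-at-1, inverted output ✓; others ✗
  n5: stuck-at-0, inverted output ✓; others ✗
  n6: stuck-at-0, inverted output ✓; others ✗
  n7: stuck-at-0, inverted output ✓; others ✗
Consistent faults: {n1 stuck-at-0, n1 inverted output, n2 stuck-at-0, n2 inverted output, n3 stuck-at-1, n3 inverted output, n4 stuck-at-1, n4 inverted output, n5 stuck-at-0, n5 inverted output, n6 stuck-at-0, n6 inverted output, n7 stuck-at-0, n7 inverted output} — 14 in all.

14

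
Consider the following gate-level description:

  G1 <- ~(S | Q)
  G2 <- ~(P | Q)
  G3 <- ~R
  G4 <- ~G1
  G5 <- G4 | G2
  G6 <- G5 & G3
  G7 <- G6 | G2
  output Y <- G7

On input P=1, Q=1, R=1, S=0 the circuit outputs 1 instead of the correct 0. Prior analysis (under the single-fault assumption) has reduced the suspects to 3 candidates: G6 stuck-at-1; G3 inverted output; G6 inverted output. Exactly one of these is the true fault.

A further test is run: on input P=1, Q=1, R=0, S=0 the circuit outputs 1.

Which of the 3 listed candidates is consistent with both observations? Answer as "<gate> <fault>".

G6 stuck-at-1

Evaluate each candidate on input P=1, Q=1, R=0, S=0:
  G6 stuck-at-1: G1=0, G2=0, G3=1, G4=1, G5=1, G6=1 [stuck-at-1], G7=1 → 1 — matches
  G3 inverted output: G1=0, G2=0, G3=0 [inverted output], G4=1, G5=1, G6=0, G7=0 → 0 — eliminated
  G6 inverted output: G1=0, G2=0, G3=1, G4=1, G5=1, G6=0 [inverted output], G7=0 → 0 — eliminated
Only G6 stuck-at-1 reproduces the observed 1.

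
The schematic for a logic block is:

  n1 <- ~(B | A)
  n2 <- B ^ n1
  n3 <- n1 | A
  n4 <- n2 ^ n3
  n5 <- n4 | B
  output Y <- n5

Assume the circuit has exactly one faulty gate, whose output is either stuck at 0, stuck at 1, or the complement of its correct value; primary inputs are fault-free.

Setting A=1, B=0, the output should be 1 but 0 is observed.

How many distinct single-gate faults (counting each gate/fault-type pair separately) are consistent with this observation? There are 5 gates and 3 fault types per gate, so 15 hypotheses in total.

Fault-free: n1=0, n2=0, n3=1, n4=1, n5=1 → 1. Observed 0.
  n1: stuck-at-1, inverted output ✓; others ✗
  n2: stuck-at-1, inverted output ✓; others ✗
  n3: stuck-at-0, inverted output ✓; others ✗
  n4: stuck-at-0, inverted output ✓; others ✗
  n5: stuck-at-0, inverted output ✓; others ✗
Consistent faults: {n1 stuck-at-1, n1 inverted output, n2 stuck-at-1, n2 inverted output, n3 stuck-at-0, n3 inverted output, n4 stuck-at-0, n4 inverted output, n5 stuck-at-0, n5 inverted output} — 10 in all.

10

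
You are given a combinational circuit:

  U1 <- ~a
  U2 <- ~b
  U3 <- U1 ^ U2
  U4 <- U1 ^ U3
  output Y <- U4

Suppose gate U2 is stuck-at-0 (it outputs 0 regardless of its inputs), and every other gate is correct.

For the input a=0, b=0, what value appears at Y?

0

Propagate with U2 forced: U1=1, U2=0 [stuck-at-0], U3=1, U4=0.
So Y = 0. (Without the fault it would be 1.)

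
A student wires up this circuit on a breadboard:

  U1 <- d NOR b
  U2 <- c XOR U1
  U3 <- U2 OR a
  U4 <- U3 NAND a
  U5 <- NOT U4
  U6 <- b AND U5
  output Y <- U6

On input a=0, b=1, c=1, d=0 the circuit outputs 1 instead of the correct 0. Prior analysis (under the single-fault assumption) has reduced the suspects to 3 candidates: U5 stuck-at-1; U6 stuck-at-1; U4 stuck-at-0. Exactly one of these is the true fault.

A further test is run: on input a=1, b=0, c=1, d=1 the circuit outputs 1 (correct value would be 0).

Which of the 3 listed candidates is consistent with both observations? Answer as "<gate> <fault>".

Evaluate each candidate on input a=1, b=0, c=1, d=1:
  U5 stuck-at-1: U1=0, U2=1, U3=1, U4=0, U5=1 [stuck-at-1], U6=0 → 0 — eliminated
  U6 stuck-at-1: U1=0, U2=1, U3=1, U4=0, U5=1, U6=1 [stuck-at-1] → 1 — matches
  U4 stuck-at-0: U1=0, U2=1, U3=1, U4=0 [stuck-at-0], U5=1, U6=0 → 0 — eliminated
Only U6 stuck-at-1 reproduces the observed 1.

U6 stuck-at-1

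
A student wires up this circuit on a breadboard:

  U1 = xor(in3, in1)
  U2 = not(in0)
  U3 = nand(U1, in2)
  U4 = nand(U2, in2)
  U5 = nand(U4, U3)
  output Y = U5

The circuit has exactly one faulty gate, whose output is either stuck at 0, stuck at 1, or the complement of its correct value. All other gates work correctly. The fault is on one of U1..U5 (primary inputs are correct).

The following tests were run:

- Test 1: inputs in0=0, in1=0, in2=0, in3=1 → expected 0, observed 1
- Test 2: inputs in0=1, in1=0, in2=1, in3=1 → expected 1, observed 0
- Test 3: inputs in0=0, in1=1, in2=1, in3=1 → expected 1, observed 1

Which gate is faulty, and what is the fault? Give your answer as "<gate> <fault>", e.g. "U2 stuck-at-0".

U3 inverted output

Fault-free values for test 1 (in0=0, in1=0, in2=0, in3=1): U1=1, U2=1, U3=1, U4=1, U5=0, giving Y=0. Observed 1.
Test 1: faults giving observed 1 are {U3 stuck-at-0, U3 inverted output, U4 stuck-at-0, U4 inverted output, U5 stuck-at-1, U5 inverted output}.
Test 2 (in0=1, in1=0, in2=1, in3=1): fault-free U1=1, U2=0, U3=0, U4=1, U5=1 → 1; observed 0. Eliminates U3 stuck-at-0, U4 stuck-at-0, U4 inverted output, U5 stuck-at-1.
Test 3 (in0=0, in1=1, in2=1, in3=1): fault-free U1=0, U2=1, U3=1, U4=0, U5=1 → 1; observed 1. Eliminates U5 inverted output.
Only U3 inverted output is consistent with every test.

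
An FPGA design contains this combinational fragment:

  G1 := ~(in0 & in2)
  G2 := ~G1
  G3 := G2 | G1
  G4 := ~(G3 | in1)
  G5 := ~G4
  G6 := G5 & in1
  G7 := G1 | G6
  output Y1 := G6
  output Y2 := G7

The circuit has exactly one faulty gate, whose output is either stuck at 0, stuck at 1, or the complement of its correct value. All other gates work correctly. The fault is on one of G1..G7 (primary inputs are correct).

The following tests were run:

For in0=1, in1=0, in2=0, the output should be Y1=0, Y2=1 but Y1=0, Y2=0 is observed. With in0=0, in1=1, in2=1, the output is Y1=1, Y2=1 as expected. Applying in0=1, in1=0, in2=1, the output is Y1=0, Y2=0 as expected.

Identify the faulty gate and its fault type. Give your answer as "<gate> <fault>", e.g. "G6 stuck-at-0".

Fault-free values for test 1 (in0=1, in1=0, in2=0): G1=1, G2=0, G3=1, G4=0, G5=1, G6=0, G7=1, giving Y1=0, Y2=1. Observed Y1=0, Y2=0.
Test 1: faults giving observed Y1=0, Y2=0 are {G1 stuck-at-0, G1 inverted output, G7 stuck-at-0, G7 inverted output}.
Test 2 (in0=0, in1=1, in2=1): fault-free G1=1, G2=0, G3=1, G4=0, G5=1, G6=1, G7=1 → Y1=1, Y2=1; observed Y1=1, Y2=1. Eliminates G7 stuck-at-0, G7 inverted output.
Test 3 (in0=1, in1=0, in2=1): fault-free G1=0, G2=1, G3=1, G4=0, G5=1, G6=0, G7=0 → Y1=0, Y2=0; observed Y1=0, Y2=0. Eliminates G1 inverted output.
Only G1 stuck-at-0 is consistent with every test.

G1 stuck-at-0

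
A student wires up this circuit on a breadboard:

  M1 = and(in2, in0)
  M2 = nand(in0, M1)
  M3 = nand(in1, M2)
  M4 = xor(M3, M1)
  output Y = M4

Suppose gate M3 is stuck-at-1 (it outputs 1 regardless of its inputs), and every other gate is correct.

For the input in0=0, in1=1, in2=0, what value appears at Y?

Propagate with M3 forced: M1=0, M2=1, M3=1 [stuck-at-1], M4=1.
So Y = 1. (Without the fault it would be 0.)

1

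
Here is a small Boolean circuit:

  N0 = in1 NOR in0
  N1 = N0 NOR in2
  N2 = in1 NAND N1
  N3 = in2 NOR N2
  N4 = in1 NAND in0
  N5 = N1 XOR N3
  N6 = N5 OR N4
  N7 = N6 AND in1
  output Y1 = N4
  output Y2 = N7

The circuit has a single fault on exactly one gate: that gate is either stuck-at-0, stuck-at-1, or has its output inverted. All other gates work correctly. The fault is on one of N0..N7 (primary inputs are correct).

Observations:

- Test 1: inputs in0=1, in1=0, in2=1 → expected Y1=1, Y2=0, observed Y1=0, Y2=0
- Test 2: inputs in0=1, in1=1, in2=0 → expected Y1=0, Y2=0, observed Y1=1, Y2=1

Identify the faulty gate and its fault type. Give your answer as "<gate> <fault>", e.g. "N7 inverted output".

Fault-free values for test 1 (in0=1, in1=0, in2=1): N0=0, N1=0, N2=1, N3=0, N4=1, N5=0, N6=1, N7=0, giving Y1=1, Y2=0. Observed Y1=0, Y2=0.
Test 1: faults giving observed Y1=0, Y2=0 are {N4 stuck-at-0, N4 inverted output}.
Test 2 (in0=1, in1=1, in2=0): fault-free N0=0, N1=1, N2=0, N3=1, N4=0, N5=0, N6=0, N7=0 → Y1=0, Y2=0; observed Y1=1, Y2=1. Eliminates N4 stuck-at-0.
Only N4 inverted output is consistent with every test.

N4 inverted output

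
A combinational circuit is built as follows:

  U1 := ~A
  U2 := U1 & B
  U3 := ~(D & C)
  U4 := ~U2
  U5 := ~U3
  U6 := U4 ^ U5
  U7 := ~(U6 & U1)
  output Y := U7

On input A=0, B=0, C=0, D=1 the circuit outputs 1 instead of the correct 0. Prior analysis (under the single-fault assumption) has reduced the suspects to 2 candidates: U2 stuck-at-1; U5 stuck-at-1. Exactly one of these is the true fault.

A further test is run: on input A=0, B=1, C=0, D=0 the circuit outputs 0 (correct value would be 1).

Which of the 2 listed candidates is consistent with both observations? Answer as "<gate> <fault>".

U5 stuck-at-1

Evaluate each candidate on input A=0, B=1, C=0, D=0:
  U2 stuck-at-1: U1=1, U2=1 [stuck-at-1], U3=1, U4=0, U5=0, U6=0, U7=1 → 1 — eliminated
  U5 stuck-at-1: U1=1, U2=1, U3=1, U4=0, U5=1 [stuck-at-1], U6=1, U7=0 → 0 — matches
Only U5 stuck-at-1 reproduces the observed 0.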